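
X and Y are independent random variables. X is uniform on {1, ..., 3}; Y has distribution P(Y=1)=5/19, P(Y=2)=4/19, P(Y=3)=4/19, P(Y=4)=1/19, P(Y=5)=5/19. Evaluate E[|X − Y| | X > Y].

P(X > Y) = 14/57.
Summing |X−Y|·P(x,y) over outcomes with X > Y gives 1/3.
E[|X − Y| | X > Y] = (1/3) / (14/57) = 19/14.

19/14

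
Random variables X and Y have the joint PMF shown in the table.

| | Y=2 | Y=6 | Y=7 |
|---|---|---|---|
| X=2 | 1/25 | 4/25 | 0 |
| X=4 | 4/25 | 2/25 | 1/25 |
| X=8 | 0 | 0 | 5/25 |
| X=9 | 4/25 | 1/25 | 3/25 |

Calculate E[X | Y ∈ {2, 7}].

125/18

P(Y ∈ {2, 7}) = 18/25.
Σ X·P over the event = 2·(1/25) + 4·(4/25) + 4·(1/25) + 8·(5/25) + 9·(4/25) + 9·(3/25) = 5.
E[X | Y ∈ {2, 7}] = (5) / (18/25) = 125/18.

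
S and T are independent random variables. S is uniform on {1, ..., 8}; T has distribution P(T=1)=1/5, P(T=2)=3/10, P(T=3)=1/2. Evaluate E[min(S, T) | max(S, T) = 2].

P(max(S, T) = 2) = 1/10.
Summing min(S,T)·P(x,y) over outcomes with max(S, T) = 2 gives 11/80.
E[min(S, T) | max(S, T) = 2] = (11/80) / (1/10) = 11/8.

11/8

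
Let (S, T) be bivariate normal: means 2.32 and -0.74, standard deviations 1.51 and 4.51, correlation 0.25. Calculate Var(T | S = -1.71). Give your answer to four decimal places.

19.0688

The conditional variance in a bivariate normal is σ_T²(1 − ρ²), independent of x.
Var(T | S=-1.71) = (4.51)²·(1 − (0.25)²) = 20.3401·0.9375 = 19.0688.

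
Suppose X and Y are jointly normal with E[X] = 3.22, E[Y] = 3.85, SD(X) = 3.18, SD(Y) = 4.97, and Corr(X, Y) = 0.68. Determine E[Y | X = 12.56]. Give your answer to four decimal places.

The regression of Y on X has slope ρ·σ_Y/σ_X and passes through (μ_X, μ_Y).
E[Y | X=12.56] = 3.85 + (0.68)·(4.97/3.18)·(12.56 − (3.22)) = 3.85 + (1.062767)·(9.34) = 13.7762.

13.7762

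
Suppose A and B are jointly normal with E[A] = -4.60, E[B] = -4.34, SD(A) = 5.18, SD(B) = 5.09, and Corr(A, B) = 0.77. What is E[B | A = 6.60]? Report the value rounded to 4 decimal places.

E[B | A=x] = μ_B + ρ(σ_B/σ_A)(x − μ_A) for jointly normal variables.
E[B | A=6.60] = -4.34 + (0.77)·(5.09/5.18)·(6.60 − (-4.60)) = -4.34 + (0.756622)·(11.2) = 4.1342.

4.1342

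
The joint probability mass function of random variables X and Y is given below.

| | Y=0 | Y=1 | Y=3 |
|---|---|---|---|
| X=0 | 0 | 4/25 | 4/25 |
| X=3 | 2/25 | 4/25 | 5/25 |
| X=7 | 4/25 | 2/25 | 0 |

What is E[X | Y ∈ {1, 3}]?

P(Y ∈ {1, 3}) = 19/25.
Σ X·P over the event = 0·(4/25) + 0·(4/25) + 3·(4/25) + 3·(5/25) + 7·(2/25) = 41/25.
E[X | Y ∈ {1, 3}] = (41/25) / (19/25) = 41/19.

41/19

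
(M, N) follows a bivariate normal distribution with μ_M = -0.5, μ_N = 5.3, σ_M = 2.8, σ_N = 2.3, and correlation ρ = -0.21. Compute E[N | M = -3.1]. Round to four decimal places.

5.7485

For a bivariate normal, E[N | M=x] = μ_N + ρ·(σ_N/σ_M)·(x − μ_M).
E[N | M=-3.1] = 5.3 + (-0.21)·(2.3/2.8)·(-3.1 − (-0.5)) = 5.3 + (-0.1725)·(-2.6) = 5.7485.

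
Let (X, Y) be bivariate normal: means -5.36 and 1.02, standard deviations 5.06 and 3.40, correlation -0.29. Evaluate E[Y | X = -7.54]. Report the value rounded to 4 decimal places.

E[Y | X=x] = μ_Y + ρ(σ_Y/σ_X)(x − μ_X) for jointly normal variables.
E[Y | X=-7.54] = 1.02 + (-0.29)·(3.40/5.06)·(-7.54 − (-5.36)) = 1.02 + (-0.19486)·(-2.18) = 1.4448.

1.4448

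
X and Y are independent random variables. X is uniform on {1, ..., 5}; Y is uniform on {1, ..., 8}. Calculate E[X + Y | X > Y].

Outcomes with X > Y: (2,1), (3,1), (3,2), (4,1), (4,2), (4,3), (5,1), (5,2), (5,3), (5,4), each with probability 1/40.
E[X + Y | X > Y] = (3 + 4 + 5 + 5 + 6 + 7 + 6 + 7 + 8 + 9) / 10 = 6.

6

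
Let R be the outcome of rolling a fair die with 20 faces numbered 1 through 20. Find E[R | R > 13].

17

Given R > 13, R is equally likely to be any of {14, 15, 16, 17, 18, 19, 20}.
E[R | R > 13] = (14 + 15 + 16 + 17 + 18 + 19 + 20) / 7 = 17.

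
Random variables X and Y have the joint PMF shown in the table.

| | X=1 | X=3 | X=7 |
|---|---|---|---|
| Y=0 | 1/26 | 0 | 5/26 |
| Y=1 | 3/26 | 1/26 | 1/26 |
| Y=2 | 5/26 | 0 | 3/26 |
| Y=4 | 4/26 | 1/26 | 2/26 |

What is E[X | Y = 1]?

13/5

P(Y = 1) = 5/26.
Σ X·P over the event = 1·(3/26) + 3·(1/26) + 7·(1/26) = 1/2.
E[X | Y = 1] = (1/2) / (5/26) = 13/5.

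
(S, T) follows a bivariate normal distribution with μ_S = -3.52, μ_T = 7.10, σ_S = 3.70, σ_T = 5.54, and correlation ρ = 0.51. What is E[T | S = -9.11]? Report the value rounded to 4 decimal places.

2.8314

The regression of T on S has slope ρ·σ_T/σ_S and passes through (μ_S, μ_T).
E[T | S=-9.11] = 7.10 + (0.51)·(5.54/3.70)·(-9.11 − (-3.52)) = 7.10 + (0.76362)·(-5.59) = 2.8314.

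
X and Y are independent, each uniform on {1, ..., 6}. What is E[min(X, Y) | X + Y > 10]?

Outcomes with X + Y > 10: (5,6), (6,5), (6,6), each with probability 1/36.
E[min(X, Y) | X + Y > 10] = (5 + 5 + 6) / 3 = 16/3.

16/3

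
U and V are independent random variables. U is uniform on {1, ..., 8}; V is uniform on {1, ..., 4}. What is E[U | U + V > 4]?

P(U + V > 4) = 13/16.
Summing U·P(x,y) over outcomes with U + V > 4 gives 67/16.
E[U | U + V > 4] = (67/16) / (13/16) = 67/13.

67/13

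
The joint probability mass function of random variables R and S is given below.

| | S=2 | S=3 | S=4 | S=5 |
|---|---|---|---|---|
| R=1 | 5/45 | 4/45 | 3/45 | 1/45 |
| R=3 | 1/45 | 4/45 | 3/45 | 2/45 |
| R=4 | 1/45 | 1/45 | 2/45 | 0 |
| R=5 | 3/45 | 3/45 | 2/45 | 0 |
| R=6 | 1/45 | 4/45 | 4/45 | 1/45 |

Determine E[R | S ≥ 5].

P(S ≥ 5) = 4/45.
Σ R·P over the event = 1·(1/45) + 3·(2/45) + 6·(1/45) = 13/45.
E[R | S ≥ 5] = (13/45) / (4/45) = 13/4.

13/4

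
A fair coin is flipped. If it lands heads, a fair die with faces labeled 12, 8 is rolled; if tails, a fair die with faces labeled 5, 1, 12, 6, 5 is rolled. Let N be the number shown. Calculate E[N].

E[N | heads] = (12+8)/2 = 10.
E[N | tails] = (5+1+12+6+5)/5 = 29/5.
E[N] = (1/2)·(10) + (1/2)·(29/5) = 79/10.

79/10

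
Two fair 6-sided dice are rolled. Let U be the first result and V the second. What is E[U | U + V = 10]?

Outcomes with U + V = 10: (4,6), (5,5), (6,4), each with probability 1/36.
E[U | U + V = 10] = (4 + 5 + 6) / 3 = 5.

5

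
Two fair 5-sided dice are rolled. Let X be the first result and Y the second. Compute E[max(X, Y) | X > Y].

P(X > Y) = 2/5.
Summing max(X,Y)·P(x,y) over outcomes with X > Y gives 8/5.
E[max(X, Y) | X > Y] = (8/5) / (2/5) = 4.

4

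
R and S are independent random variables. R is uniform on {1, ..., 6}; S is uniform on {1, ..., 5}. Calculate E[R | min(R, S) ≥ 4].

Outcomes with min(R, S) ≥ 4: (4,4), (4,5), (5,4), (5,5), (6,4), (6,5), each with probability 1/30.
E[R | min(R, S) ≥ 4] = (4 + 4 + 5 + 5 + 6 + 6) / 6 = 5.

5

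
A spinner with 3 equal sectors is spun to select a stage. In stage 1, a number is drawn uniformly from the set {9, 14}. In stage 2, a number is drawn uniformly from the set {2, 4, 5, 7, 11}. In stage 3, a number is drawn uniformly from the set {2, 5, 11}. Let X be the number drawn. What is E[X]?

233/30

E[X | stage 1] = (9+14)/2 = 23/2.
E[X | stage 2] = (2+4+5+7+11)/5 = 29/5.
E[X | stage 3] = (2+5+11)/3 = 6.
E[X] = (1/3)·(23/2) + (1/3)·(29/5) + (1/3)·(6) = 233/30.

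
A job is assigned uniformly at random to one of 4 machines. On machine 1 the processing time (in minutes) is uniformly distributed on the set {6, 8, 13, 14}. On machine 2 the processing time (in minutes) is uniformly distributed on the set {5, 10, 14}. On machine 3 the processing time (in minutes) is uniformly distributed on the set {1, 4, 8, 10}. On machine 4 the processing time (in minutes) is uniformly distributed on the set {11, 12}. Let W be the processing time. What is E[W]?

223/24

E[W | machine 1] = (6+8+13+14)/4 = 41/4.
E[W | machine 2] = (5+10+14)/3 = 29/3.
E[W | machine 3] = (1+4+8+10)/4 = 23/4.
E[W | machine 4] = (11+12)/2 = 23/2.
E[W] = (1/4)·(41/4) + (1/4)·(29/3) + (1/4)·(23/4) + (1/4)·(23/2) = 223/24.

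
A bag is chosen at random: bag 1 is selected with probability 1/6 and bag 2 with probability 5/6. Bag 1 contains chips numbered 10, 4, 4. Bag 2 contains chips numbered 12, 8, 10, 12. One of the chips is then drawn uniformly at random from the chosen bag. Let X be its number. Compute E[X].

E[X | bag 1] = (10+4+4)/3 = 6.
E[X | bag 2] = (12+8+10+12)/4 = 21/2.
By the law of total expectation,
E[X] = (1/6)·(6) + (5/6)·(21/2) = 39/4.

39/4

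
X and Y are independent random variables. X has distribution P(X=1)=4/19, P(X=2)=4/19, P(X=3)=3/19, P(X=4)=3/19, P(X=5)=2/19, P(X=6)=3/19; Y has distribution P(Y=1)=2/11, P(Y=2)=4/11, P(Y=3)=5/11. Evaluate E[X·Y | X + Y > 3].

1469/177

P(X + Y > 3) = 177/209.
Summing XY·P(x,y) over outcomes with X + Y > 3 gives 1469/209.
E[X·Y | X + Y > 3] = (1469/209) / (177/209) = 1469/177.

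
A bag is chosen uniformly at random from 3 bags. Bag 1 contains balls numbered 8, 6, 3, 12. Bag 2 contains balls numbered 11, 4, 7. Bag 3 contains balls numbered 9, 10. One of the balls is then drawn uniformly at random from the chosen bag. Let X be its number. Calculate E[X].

E[X | bag 1] = (8+6+3+12)/4 = 29/4.
E[X | bag 2] = (11+4+7)/3 = 22/3.
E[X | bag 3] = (9+10)/2 = 19/2.
E[X] = (1/3)·(29/4) + (1/3)·(22/3) + (1/3)·(19/2) = 289/36.

289/36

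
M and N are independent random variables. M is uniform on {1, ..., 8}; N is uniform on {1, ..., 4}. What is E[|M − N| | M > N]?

P(M > N) = 11/16.
Summing |M−N|·P(x,y) over outcomes with M > N gives 37/16.
E[|M − N| | M > N] = (37/16) / (11/16) = 37/11.

37/11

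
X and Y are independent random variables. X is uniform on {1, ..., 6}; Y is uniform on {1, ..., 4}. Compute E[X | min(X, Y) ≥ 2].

4

P(min(X, Y) ≥ 2) = 5/8.
Summing X·P(x,y) over outcomes with min(X, Y) ≥ 2 gives 5/2.
E[X | min(X, Y) ≥ 2] = (5/2) / (5/8) = 4.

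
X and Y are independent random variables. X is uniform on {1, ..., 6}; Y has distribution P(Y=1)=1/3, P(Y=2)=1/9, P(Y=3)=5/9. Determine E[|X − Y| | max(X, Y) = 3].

22/19

P(max(X, Y) = 3) = 19/54.
Summing |X−Y|·P(x,y) over outcomes with max(X, Y) = 3 gives 11/27.
E[|X − Y| | max(X, Y) = 3] = (11/27) / (19/54) = 22/19.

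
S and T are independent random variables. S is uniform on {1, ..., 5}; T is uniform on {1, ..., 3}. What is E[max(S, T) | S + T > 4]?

4

P(S + T > 4) = 3/5.
Summing max(S,T)·P(x,y) over outcomes with S + T > 4 gives 12/5.
E[max(S, T) | S + T > 4] = (12/5) / (3/5) = 4.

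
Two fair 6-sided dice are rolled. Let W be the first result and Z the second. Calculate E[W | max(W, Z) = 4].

22/7

Outcomes with max(W, Z) = 4: (1,4), (2,4), (3,4), (4,1), (4,2), (4,3), (4,4), each with probability 1/36.
E[W | max(W, Z) = 4] = (1 + 2 + 3 + 4 + 4 + 4 + 4) / 7 = 22/7.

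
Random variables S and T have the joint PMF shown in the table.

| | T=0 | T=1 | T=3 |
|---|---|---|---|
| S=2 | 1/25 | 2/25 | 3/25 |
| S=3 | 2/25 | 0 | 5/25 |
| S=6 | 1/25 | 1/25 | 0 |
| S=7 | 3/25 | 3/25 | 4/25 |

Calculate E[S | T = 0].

5

P(T = 0) = 7/25.
Summing S·P(S=x,T=y) over the conditioning event gives 7/5.
E[S | T = 0] = (7/5) / (7/25) = 5.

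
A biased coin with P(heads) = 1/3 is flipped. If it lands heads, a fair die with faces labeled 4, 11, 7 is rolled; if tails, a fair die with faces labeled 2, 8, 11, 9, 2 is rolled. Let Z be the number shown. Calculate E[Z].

E[Z | heads] = (4+11+7)/3 = 22/3.
E[Z | tails] = (2+8+11+9+2)/5 = 32/5.
E[Z] = (1/3)·(22/3) + (2/3)·(32/5) = 302/45.

302/45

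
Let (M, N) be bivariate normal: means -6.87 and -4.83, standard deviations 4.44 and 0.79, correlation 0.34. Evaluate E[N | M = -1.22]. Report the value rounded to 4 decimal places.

The regression of N on M has slope ρ·σ_N/σ_M and passes through (μ_M, μ_N).
E[N | M=-1.22] = -4.83 + (0.34)·(0.79/4.44)·(-1.22 − (-6.87)) = -4.83 + (0.060495)·(5.65) = -4.4882.

-4.4882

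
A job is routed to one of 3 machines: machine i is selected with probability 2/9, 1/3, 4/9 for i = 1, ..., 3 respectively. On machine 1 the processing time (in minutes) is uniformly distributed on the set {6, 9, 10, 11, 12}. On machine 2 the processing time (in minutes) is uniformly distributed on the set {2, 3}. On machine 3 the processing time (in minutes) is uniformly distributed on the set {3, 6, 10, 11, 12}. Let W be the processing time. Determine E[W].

E[W | machine 1] = (6+9+10+11+12)/5 = 48/5.
E[W | machine 2] = (2+3)/2 = 5/2.
E[W | machine 3] = (3+6+10+11+12)/5 = 42/5.
E[W] = (2/9)·(48/5) + (1/3)·(5/2) + (4/9)·(42/5) = 67/10.

67/10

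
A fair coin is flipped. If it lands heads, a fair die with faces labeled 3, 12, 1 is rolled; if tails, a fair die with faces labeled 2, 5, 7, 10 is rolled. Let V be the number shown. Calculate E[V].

E[V | heads] = (3+12+1)/3 = 16/3.
E[V | tails] = (2+5+7+10)/4 = 6.
By the law of total expectation,
E[V] = (1/2)·(16/3) + (1/2)·(6) = 17/3.

17/3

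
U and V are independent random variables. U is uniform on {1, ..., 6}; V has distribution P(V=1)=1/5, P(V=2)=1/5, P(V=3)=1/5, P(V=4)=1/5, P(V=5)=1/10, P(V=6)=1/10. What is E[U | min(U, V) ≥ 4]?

5

P(min(U, V) ≥ 4) = 1/5.
Summing U·P(x,y) over outcomes with min(U, V) ≥ 4 gives 1.
E[U | min(U, V) ≥ 4] = (1) / (1/5) = 5.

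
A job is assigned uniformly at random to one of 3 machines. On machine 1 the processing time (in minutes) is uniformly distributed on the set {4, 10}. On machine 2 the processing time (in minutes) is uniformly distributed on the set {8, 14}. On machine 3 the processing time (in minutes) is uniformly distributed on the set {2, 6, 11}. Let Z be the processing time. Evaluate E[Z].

73/9

E[Z | machine 1] = (4+10)/2 = 7.
E[Z | machine 2] = (8+14)/2 = 11.
E[Z | machine 3] = (2+6+11)/3 = 19/3.
By the law of total expectation,
E[Z] = (1/3)·(7) + (1/3)·(11) + (1/3)·(19/3) = 73/9.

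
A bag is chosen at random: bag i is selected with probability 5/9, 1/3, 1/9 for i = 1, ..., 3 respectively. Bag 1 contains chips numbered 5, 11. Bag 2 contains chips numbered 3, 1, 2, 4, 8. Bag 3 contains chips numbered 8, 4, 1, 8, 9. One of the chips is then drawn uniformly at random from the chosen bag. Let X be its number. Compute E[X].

E[X | bag 1] = (5+11)/2 = 8.
E[X | bag 2] = (3+1+2+4+8)/5 = 18/5.
E[X | bag 3] = (8+4+1+8+9)/5 = 6.
E[X] = (5/9)·(8) + (1/3)·(18/5) + (1/9)·(6) = 284/45.

284/45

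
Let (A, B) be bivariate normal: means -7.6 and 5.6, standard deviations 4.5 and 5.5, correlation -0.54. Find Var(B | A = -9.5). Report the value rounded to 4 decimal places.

21.4291

The conditional variance in a bivariate normal is σ_B²(1 − ρ²), independent of x.
Var(B | A=-9.5) = (5.5)²·(1 − (-0.54)²) = 30.25·0.7084 = 21.4291.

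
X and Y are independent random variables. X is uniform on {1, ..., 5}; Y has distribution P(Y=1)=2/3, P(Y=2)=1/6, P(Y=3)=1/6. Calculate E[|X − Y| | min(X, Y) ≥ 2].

P(min(X, Y) ≥ 2) = 4/15.
Summing |X−Y|·P(x,y) over outcomes with min(X, Y) ≥ 2 gives 1/3.
E[|X − Y| | min(X, Y) ≥ 2] = (1/3) / (4/15) = 5/4.

5/4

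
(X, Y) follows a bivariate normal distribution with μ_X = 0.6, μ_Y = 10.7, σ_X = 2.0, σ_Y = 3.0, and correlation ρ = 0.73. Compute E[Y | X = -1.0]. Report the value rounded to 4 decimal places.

8.9480

The regression of Y on X has slope ρ·σ_Y/σ_X and passes through (μ_X, μ_Y).
E[Y | X=-1.0] = 10.7 + (0.73)·(3.0/2.0)·(-1.0 − (0.6)) = 10.7 + (1.095)·(-1.6) = 8.9480.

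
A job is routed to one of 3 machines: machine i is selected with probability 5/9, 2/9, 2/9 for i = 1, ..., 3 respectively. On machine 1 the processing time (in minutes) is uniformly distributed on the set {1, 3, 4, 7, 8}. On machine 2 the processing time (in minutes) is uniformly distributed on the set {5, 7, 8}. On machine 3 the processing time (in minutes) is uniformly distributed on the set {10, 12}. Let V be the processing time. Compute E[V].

E[V | machine 1] = (1+3+4+7+8)/5 = 23/5.
E[V | machine 2] = (5+7+8)/3 = 20/3.
E[V | machine 3] = (10+12)/2 = 11.
By the law of total expectation,
E[V] = (5/9)·(23/5) + (2/9)·(20/3) + (2/9)·(11) = 175/27.

175/27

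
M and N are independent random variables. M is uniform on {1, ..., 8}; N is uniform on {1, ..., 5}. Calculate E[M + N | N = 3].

15/2

P(N = 3) = 1/5.
Summing (M+N)·P(x,y) over outcomes with N = 3 gives 3/2.
E[M + N | N = 3] = (3/2) / (1/5) = 15/2.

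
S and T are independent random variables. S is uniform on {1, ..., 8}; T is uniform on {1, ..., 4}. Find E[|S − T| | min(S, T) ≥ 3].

13/6

P(min(S, T) ≥ 3) = 3/8.
Summing |S−T|·P(x,y) over outcomes with min(S, T) ≥ 3 gives 13/16.
E[|S − T| | min(S, T) ≥ 3] = (13/16) / (3/8) = 13/6.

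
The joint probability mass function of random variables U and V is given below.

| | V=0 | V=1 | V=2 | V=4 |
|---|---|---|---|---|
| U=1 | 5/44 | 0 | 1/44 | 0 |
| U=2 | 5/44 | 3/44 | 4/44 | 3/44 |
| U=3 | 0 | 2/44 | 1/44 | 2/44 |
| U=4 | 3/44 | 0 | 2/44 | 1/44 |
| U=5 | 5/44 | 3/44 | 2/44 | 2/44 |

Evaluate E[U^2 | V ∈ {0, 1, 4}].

P(V ∈ {0, 1, 4}) = 17/22.
Summing U^2·P(U=x,V=y) over the conditioning event gives 399/44.
E[U^2 | V ∈ {0, 1, 4}] = (399/44) / (17/22) = 399/34.

399/34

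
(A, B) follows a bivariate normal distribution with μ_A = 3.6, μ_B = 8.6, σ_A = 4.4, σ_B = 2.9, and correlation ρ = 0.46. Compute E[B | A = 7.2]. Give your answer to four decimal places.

E[B | A=x] = μ_B + ρ(σ_B/σ_A)(x − μ_A) for jointly normal variables.
E[B | A=7.2] = 8.6 + (0.46)·(2.9/4.4)·(7.2 − (3.6)) = 8.6 + (0.303182)·(3.6) = 9.6915.

9.6915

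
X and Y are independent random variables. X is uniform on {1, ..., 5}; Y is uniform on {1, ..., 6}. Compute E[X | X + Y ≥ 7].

P(X + Y ≥ 7) = 1/2.
Summing X·P(x,y) over outcomes with X + Y ≥ 7 gives 11/6.
E[X | X + Y ≥ 7] = (11/6) / (1/2) = 11/3.

11/3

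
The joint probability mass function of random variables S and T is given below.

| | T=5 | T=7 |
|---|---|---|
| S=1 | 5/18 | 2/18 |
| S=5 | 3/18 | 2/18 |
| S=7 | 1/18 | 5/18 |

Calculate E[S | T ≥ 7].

47/9

P(T ≥ 7) = 1/2.
Summing S·P(S=x,T=y) over the conditioning event gives 47/18.
E[S | T ≥ 7] = (47/18) / (1/2) = 47/9.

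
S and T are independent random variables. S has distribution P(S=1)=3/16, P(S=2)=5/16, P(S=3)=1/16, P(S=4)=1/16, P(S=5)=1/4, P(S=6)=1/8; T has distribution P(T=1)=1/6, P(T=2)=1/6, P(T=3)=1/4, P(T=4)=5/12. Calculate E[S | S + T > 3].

P(S + T > 3) = 85/96.
Summing S·P(x,y) over outcomes with S + T > 3 gives 37/12.
E[S | S + T > 3] = (37/12) / (85/96) = 296/85.

296/85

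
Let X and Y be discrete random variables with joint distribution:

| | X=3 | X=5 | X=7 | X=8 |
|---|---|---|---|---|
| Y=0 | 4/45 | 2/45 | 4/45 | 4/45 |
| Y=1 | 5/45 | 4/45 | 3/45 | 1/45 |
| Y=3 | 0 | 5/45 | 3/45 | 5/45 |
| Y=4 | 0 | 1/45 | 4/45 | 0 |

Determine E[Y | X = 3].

P(X = 3) = 1/5.
Σ Y·P over the event = 0·(4/45) + 1·(5/45) = 1/9.
E[Y | X = 3] = (1/9) / (1/5) = 5/9.

5/9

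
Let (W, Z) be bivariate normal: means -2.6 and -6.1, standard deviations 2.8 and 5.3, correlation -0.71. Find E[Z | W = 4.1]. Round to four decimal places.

-15.1043

E[Z | W=x] = μ_Z + ρ(σ_Z/σ_W)(x − μ_W) for jointly normal variables.
E[Z | W=4.1] = -6.1 + (-0.71)·(5.3/2.8)·(4.1 − (-2.6)) = -6.1 + (-1.34393)·(6.7) = -15.1043.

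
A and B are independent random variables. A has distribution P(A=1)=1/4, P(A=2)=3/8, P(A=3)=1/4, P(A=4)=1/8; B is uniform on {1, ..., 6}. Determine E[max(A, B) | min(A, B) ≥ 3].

P(min(A, B) ≥ 3) = 1/4.
Summing max(A,B)·P(x,y) over outcomes with min(A, B) ≥ 3 gives 55/48.
E[max(A, B) | min(A, B) ≥ 3] = (55/48) / (1/4) = 55/12.

55/12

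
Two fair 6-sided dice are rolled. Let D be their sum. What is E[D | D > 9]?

32/3

P(D > 9) = 1/6.
Σ over the event: 10·1/12 + 11·1/18 + 12·1/36 = 16/9.
E[D | D > 9] = (16/9) / (1/6) = 32/3.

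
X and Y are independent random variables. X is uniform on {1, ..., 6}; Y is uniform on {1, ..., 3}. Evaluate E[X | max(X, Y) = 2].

5/3

Outcomes with max(X, Y) = 2: (1,2), (2,1), (2,2), each with probability 1/18.
E[X | max(X, Y) = 2] = (1 + 2 + 2) / 3 = 5/3.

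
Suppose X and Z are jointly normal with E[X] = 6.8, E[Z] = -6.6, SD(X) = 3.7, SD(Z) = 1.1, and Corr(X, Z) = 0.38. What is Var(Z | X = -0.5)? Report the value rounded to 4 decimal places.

For a bivariate normal, Var(Z | X=x) = σ_Z²(1 − ρ²).
Var(Z | X=-0.5) = (1.1)²·(1 − (0.38)²) = 1.21·0.8556 = 1.0353.

1.0353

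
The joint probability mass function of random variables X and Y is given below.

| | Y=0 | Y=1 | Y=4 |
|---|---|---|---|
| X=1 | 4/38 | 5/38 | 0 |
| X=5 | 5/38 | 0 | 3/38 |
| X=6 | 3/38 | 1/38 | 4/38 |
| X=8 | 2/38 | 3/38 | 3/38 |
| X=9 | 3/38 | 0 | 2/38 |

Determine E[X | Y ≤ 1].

125/26

P(Y ≤ 1) = 13/19.
Σ X·P over the event = 1·(4/38) + 1·(5/38) + 5·(5/38) + 6·(3/38) + 6·(1/38) + 8·(2/38) + 8·(3/38) + 9·(3/38) = 125/38.
E[X | Y ≤ 1] = (125/38) / (13/19) = 125/26.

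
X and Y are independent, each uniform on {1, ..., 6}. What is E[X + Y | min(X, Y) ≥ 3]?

P(min(X, Y) ≥ 3) = 4/9.
Summing (X+Y)·P(x,y) over outcomes with min(X, Y) ≥ 3 gives 4.
E[X + Y | min(X, Y) ≥ 3] = (4) / (4/9) = 9.

9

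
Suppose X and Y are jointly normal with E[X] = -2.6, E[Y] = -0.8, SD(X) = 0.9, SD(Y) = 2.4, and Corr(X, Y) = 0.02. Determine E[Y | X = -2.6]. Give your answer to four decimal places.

E[Y | X=x] = μ_Y + ρ(σ_Y/σ_X)(x − μ_X) for jointly normal variables.
E[Y | X=-2.6] = -0.8 + (0.02)·(2.4/0.9)·(-2.6 − (-2.6)) = -0.8 + (0.053333)·(0) = -0.8000.

-0.8000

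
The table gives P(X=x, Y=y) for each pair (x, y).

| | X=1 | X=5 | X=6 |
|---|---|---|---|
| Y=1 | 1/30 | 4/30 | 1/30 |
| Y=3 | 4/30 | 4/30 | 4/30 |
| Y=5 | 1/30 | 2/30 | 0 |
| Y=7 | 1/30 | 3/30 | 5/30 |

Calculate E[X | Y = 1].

P(Y = 1) = 1/5.
Summing X·P(X=x,Y=y) over the conditioning event gives 9/10.
E[X | Y = 1] = (9/10) / (1/5) = 9/2.

9/2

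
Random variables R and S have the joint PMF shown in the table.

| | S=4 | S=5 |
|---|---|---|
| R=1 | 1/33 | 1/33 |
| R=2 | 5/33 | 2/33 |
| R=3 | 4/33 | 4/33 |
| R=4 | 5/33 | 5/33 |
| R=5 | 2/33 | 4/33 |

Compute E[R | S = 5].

P(S = 5) = 16/33.
Σ R·P over the event = 1·(1/33) + 2·(2/33) + 3·(4/33) + 4·(5/33) + 5·(4/33) = 19/11.
E[R | S = 5] = (19/11) / (16/33) = 57/16.

57/16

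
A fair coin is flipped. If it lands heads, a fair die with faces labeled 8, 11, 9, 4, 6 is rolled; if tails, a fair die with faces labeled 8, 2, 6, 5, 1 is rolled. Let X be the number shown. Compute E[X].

6

E[X | heads] = (8+11+9+4+6)/5 = 38/5.
E[X | tails] = (8+2+6+5+1)/5 = 22/5.
E[X] = (1/2)·(38/5) + (1/2)·(22/5) = 6.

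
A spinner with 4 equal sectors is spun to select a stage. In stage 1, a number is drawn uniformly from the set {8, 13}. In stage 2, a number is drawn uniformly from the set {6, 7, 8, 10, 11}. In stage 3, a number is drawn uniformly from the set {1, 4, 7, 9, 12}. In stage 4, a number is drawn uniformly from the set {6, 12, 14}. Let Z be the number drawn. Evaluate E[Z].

E[Z | stage 1] = (8+13)/2 = 21/2.
E[Z | stage 2] = (6+7+8+10+11)/5 = 42/5.
E[Z | stage 3] = (1+4+7+9+12)/5 = 33/5.
E[Z | stage 4] = (6+12+14)/3 = 32/3.
By the law of total expectation,
E[Z] = (1/4)·(21/2) + (1/4)·(42/5) + (1/4)·(33/5) + (1/4)·(32/3) = 217/24.

217/24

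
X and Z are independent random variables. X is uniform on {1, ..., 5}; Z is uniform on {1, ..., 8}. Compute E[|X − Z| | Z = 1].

Outcomes with Z = 1: (1,1), (2,1), (3,1), (4,1), (5,1), each with probability 1/40.
E[|X − Z| | Z = 1] = (0 + 1 + 2 + 3 + 4) / 5 = 2.

2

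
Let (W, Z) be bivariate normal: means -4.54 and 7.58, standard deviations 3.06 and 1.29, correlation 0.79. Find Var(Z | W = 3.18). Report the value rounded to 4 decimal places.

The conditional variance in a bivariate normal is σ_Z²(1 − ρ²), independent of x.
Var(Z | W=3.18) = (1.29)²·(1 − (0.79)²) = 1.6641·0.3759 = 0.6255.

0.6255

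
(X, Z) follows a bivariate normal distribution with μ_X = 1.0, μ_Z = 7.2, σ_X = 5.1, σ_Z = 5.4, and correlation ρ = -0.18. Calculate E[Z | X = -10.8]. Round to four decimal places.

9.4489

The regression of Z on X has slope ρ·σ_Z/σ_X and passes through (μ_X, μ_Z).
E[Z | X=-10.8] = 7.2 + (-0.18)·(5.4/5.1)·(-10.8 − (1.0)) = 7.2 + (-0.190588)·(-11.8) = 9.4489.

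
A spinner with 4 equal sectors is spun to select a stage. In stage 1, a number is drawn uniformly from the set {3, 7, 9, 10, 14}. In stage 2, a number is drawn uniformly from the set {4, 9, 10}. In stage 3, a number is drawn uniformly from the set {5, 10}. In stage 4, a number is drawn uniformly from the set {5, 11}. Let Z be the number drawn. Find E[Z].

953/120

E[Z | stage 1] = (3+7+9+10+14)/5 = 43/5.
E[Z | stage 2] = (4+9+10)/3 = 23/3.
E[Z | stage 3] = (5+10)/2 = 15/2.
E[Z | stage 4] = (5+11)/2 = 8.
E[Z] = (1/4)·(43/5) + (1/4)·(23/3) + (1/4)·(15/2) + (1/4)·(8) = 953/120.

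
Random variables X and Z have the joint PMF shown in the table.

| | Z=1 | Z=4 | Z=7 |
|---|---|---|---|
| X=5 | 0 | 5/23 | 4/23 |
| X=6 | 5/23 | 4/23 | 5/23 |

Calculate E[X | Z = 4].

P(Z = 4) = 9/23.
Summing X·P(X=x,Z=y) over the conditioning event gives 49/23.
E[X | Z = 4] = (49/23) / (9/23) = 49/9.

49/9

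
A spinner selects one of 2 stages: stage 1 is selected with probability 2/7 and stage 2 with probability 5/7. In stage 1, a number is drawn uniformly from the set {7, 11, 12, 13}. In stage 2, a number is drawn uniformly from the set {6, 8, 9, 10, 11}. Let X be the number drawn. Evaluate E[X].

131/14

E[X | stage 1] = (7+11+12+13)/4 = 43/4.
E[X | stage 2] = (6+8+9+10+11)/5 = 44/5.
By the law of total expectation,
E[X] = (2/7)·(43/4) + (5/7)·(44/5) = 131/14.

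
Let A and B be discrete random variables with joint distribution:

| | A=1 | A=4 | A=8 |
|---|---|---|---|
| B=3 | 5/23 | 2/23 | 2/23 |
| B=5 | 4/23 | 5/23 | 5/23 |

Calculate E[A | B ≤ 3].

P(B ≤ 3) = 9/23.
Σ A·P over the event = 1·(5/23) + 4·(2/23) + 8·(2/23) = 29/23.
E[A | B ≤ 3] = (29/23) / (9/23) = 29/9.

29/9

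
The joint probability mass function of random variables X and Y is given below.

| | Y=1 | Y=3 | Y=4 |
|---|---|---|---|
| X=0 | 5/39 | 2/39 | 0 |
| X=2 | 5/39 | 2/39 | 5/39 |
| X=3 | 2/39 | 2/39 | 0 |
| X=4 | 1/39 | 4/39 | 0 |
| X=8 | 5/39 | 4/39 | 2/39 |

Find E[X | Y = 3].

P(Y = 3) = 14/39.
Σ X·P over the event = 0·(2/39) + 2·(2/39) + 3·(2/39) + 4·(4/39) + 8·(4/39) = 58/39.
E[X | Y = 3] = (58/39) / (14/39) = 29/7.

29/7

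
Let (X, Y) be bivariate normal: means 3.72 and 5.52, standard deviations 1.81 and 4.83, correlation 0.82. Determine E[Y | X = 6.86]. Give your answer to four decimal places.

The regression of Y on X has slope ρ·σ_Y/σ_X and passes through (μ_X, μ_Y).
E[Y | X=6.86] = 5.52 + (0.82)·(4.83/1.81)·(6.86 − (3.72)) = 5.52 + (2.1882)·(3.14) = 12.3909.

12.3909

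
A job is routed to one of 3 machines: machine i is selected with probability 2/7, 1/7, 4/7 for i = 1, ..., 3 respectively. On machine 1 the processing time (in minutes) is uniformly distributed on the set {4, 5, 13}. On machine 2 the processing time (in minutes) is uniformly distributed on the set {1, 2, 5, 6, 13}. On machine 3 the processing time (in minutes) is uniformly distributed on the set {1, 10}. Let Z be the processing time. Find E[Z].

E[Z | machine 1] = (4+5+13)/3 = 22/3.
E[Z | machine 2] = (1+2+5+6+13)/5 = 27/5.
E[Z | machine 3] = (1+10)/2 = 11/2.
By the law of total expectation,
E[Z] = (2/7)·(22/3) + (1/7)·(27/5) + (4/7)·(11/2) = 631/105.

631/105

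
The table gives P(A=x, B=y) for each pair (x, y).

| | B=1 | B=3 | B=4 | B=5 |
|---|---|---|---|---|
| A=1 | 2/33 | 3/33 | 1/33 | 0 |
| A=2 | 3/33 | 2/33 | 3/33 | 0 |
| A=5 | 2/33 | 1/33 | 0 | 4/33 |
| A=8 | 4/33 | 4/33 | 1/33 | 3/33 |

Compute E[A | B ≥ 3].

P(B ≥ 3) = 2/3.
Summing A·P(A=x,B=y) over the conditioning event gives 103/33.
E[A | B ≥ 3] = (103/33) / (2/3) = 103/22.

103/22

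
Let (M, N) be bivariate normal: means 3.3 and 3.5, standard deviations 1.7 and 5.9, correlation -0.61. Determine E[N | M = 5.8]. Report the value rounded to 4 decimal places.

E[N | M=x] = μ_N + ρ(σ_N/σ_M)(x − μ_M) for jointly normal variables.
E[N | M=5.8] = 3.5 + (-0.61)·(5.9/1.7)·(5.8 − (3.3)) = 3.5 + (-2.117059)·(2.5) = -1.7926.

-1.7926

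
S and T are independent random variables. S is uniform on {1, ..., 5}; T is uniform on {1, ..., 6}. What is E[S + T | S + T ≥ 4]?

187/27

P(S + T ≥ 4) = 9/10.
Summing (S+T)·P(x,y) over outcomes with S + T ≥ 4 gives 187/30.
E[S + T | S + T ≥ 4] = (187/30) / (9/10) = 187/27.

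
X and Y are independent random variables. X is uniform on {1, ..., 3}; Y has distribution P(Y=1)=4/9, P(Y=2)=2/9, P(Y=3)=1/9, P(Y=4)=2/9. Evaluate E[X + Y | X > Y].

19/5

P(X > Y) = 10/27.
Summing (X+Y)·P(x,y) over outcomes with X > Y gives 38/27.
E[X + Y | X > Y] = (38/27) / (10/27) = 19/5.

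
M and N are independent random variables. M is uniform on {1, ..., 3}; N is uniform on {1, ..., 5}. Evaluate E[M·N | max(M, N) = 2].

Outcomes with max(M, N) = 2: (1,2), (2,1), (2,2), each with probability 1/15.
E[M·N | max(M, N) = 2] = (2 + 2 + 4) / 3 = 8/3.

8/3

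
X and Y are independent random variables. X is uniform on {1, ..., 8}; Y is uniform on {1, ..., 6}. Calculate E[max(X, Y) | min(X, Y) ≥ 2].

39/7

P(min(X, Y) ≥ 2) = 35/48.
Summing max(X,Y)·P(x,y) over outcomes with min(X, Y) ≥ 2 gives 65/16.
E[max(X, Y) | min(X, Y) ≥ 2] = (65/16) / (35/48) = 39/7.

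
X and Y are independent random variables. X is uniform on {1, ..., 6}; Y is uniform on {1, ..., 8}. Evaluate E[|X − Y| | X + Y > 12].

Outcomes with X + Y > 12: (5,8), (6,7), (6,8), each with probability 1/48.
E[|X − Y| | X + Y > 12] = (3 + 1 + 2) / 3 = 2.

2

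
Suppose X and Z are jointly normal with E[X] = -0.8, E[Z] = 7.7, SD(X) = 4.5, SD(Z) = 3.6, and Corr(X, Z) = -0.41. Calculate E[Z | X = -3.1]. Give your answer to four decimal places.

8.4544

The regression of Z on X has slope ρ·σ_Z/σ_X and passes through (μ_X, μ_Z).
E[Z | X=-3.1] = 7.7 + (-0.41)·(3.6/4.5)·(-3.1 − (-0.8)) = 7.7 + (-0.328)·(-2.3) = 8.4544.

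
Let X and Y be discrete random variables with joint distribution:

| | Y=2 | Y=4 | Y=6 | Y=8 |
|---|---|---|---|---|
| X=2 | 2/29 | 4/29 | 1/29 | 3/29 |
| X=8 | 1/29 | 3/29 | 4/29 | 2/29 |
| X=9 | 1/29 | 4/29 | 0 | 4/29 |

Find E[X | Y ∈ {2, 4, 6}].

123/20

P(Y ∈ {2, 4, 6}) = 20/29.
Σ X·P over the event = 2·(2/29) + 2·(4/29) + 2·(1/29) + 8·(1/29) + 8·(3/29) + 8·(4/29) + 9·(1/29) + 9·(4/29) = 123/29.
E[X | Y ∈ {2, 4, 6}] = (123/29) / (20/29) = 123/20.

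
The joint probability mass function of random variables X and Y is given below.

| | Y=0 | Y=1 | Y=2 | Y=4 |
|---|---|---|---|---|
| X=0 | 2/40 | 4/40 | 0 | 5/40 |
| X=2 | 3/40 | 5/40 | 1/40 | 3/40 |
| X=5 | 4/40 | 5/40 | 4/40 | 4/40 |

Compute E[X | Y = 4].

13/6

P(Y = 4) = 3/10.
Σ X·P over the event = 0·(5/40) + 2·(3/40) + 5·(4/40) = 13/20.
E[X | Y = 4] = (13/20) / (3/10) = 13/6.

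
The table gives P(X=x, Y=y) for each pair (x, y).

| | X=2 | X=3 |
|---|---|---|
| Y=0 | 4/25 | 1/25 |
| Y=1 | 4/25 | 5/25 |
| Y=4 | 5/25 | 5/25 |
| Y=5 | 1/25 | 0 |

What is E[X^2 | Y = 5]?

P(Y = 5) = 1/25.
Summing X^2·P(X=x,Y=y) over the conditioning event gives 4/25.
E[X^2 | Y = 5] = (4/25) / (1/25) = 4.

4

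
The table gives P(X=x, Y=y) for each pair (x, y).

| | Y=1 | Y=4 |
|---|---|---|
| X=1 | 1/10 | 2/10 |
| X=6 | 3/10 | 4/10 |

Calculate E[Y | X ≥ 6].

19/7

P(X ≥ 6) = 7/10.
Σ Y·P over the event = 1·(3/10) + 4·(4/10) = 19/10.
E[Y | X ≥ 6] = (19/10) / (7/10) = 19/7.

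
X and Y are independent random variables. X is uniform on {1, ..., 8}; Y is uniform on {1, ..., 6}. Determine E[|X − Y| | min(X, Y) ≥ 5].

5/4

Outcomes with min(X, Y) ≥ 5: (5,5), (5,6), (6,5), (6,6), (7,5), (7,6), (8,5), (8,6), each with probability 1/48.
E[|X − Y| | min(X, Y) ≥ 5] = (0 + 1 + 1 + 0 + 2 + 1 + 3 + 2) / 8 = 5/4.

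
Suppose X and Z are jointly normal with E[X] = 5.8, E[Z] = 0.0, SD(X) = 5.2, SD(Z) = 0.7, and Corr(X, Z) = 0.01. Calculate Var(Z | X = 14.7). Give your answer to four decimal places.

For a bivariate normal, Var(Z | X=x) = σ_Z²(1 − ρ²).
Var(Z | X=14.7) = (0.7)²·(1 − (0.01)²) = 0.49·0.9999 = 0.4900.

0.4900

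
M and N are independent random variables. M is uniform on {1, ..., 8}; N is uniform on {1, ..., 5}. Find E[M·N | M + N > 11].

107/3

P(M + N > 11) = 3/40.
Summing MN·P(x,y) over outcomes with M + N > 11 gives 107/40.
E[M·N | M + N > 11] = (107/40) / (3/40) = 107/3.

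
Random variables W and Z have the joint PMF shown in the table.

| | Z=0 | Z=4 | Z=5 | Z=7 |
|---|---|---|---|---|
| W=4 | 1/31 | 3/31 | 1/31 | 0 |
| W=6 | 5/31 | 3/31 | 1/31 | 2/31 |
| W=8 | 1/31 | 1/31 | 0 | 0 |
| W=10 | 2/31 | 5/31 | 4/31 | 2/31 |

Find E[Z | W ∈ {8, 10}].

P(W ∈ {8, 10}) = 15/31.
Σ Z·P over the event = 0·(1/31) + 4·(1/31) + 0·(2/31) + 4·(5/31) + 5·(4/31) + 7·(2/31) = 58/31.
E[Z | W ∈ {8, 10}] = (58/31) / (15/31) = 58/15.

58/15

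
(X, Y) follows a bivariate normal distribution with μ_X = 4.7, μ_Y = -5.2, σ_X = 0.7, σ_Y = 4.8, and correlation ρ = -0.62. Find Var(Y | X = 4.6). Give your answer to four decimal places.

The conditional variance in a bivariate normal is σ_Y²(1 − ρ²), independent of x.
Var(Y | X=4.6) = (4.8)²·(1 − (-0.62)²) = 23.04·0.6156 = 14.1834.

14.1834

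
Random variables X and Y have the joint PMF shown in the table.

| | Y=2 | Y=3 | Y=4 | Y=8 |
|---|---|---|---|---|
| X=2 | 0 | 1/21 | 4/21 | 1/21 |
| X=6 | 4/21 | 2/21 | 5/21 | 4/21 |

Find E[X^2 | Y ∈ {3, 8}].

28

P(Y ∈ {3, 8}) = 8/21.
Σ X^2·P over the event = 4·(1/21) + 4·(1/21) + 36·(2/21) + 36·(4/21) = 32/3.
E[X^2 | Y ∈ {3, 8}] = (32/3) / (8/21) = 28.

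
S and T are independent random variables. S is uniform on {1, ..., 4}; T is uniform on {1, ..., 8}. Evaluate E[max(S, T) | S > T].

Outcomes with S > T: (2,1), (3,1), (3,2), (4,1), (4,2), (4,3), each with probability 1/32.
E[max(S, T) | S > T] = (2 + 3 + 3 + 4 + 4 + 4) / 6 = 10/3.

10/3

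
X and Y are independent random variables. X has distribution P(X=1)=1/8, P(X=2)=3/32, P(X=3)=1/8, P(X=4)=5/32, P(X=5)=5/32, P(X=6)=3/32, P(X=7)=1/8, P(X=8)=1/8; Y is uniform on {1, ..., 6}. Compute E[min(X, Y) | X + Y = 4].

P(X + Y = 4) = 11/192.
Summing min(X,Y)·P(x,y) over outcomes with X + Y = 4 gives 7/96.
E[min(X, Y) | X + Y = 4] = (7/96) / (11/192) = 14/11.

14/11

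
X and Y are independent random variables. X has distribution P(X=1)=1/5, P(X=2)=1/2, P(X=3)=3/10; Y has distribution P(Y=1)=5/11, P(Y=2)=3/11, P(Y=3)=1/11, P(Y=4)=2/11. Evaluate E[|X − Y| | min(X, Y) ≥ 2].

5/6

P(min(X, Y) ≥ 2) = 24/55.
Summing |X−Y|·P(x,y) over outcomes with min(X, Y) ≥ 2 gives 4/11.
E[|X − Y| | min(X, Y) ≥ 2] = (4/11) / (24/55) = 5/6.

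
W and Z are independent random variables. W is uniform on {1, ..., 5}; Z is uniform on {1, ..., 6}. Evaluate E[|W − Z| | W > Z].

Outcomes with W > Z: (2,1), (3,1), (3,2), (4,1), (4,2), (4,3), (5,1), (5,2), (5,3), (5,4), each with probability 1/30.
E[|W − Z| | W > Z] = (1 + 2 + 1 + 3 + 2 + 1 + 4 + 3 + 2 + 1) / 10 = 2.

2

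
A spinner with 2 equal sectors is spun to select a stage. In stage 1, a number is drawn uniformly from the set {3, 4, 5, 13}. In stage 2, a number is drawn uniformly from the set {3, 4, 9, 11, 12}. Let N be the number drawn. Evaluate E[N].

281/40

E[N | stage 1] = (3+4+5+13)/4 = 25/4.
E[N | stage 2] = (3+4+9+11+12)/5 = 39/5.
E[N] = (1/2)·(25/4) + (1/2)·(39/5) = 281/40.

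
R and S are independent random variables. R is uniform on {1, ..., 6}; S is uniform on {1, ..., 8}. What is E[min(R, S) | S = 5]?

10/3

P(S = 5) = 1/8.
Summing min(R,S)·P(x,y) over outcomes with S = 5 gives 5/12.
E[min(R, S) | S = 5] = (5/12) / (1/8) = 10/3.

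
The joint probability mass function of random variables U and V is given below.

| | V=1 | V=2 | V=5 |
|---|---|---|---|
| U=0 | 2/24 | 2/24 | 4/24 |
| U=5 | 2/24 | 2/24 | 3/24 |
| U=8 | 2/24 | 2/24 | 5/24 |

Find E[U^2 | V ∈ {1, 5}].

P(V ∈ {1, 5}) = 3/4.
Σ U^2·P over the event = 0·(2/24) + 0·(4/24) + 25·(2/24) + 25·(3/24) + 64·(2/24) + 64·(5/24) = 191/8.
E[U^2 | V ∈ {1, 5}] = (191/8) / (3/4) = 191/6.

191/6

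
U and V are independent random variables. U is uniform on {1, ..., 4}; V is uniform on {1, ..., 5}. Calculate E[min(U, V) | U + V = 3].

Outcomes with U + V = 3: (1,2), (2,1), each with probability 1/20.
E[min(U, V) | U + V = 3] = (1 + 1) / 2 = 1.

1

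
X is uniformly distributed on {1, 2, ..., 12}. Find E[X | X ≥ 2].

7

Given X ≥ 2, X is equally likely to be any of {2, 3, 4, 5, 6, 7, 8, 9, 10, 11, 12}.
E[X | X ≥ 2] = (2 + 3 + 4 + 5 + 6 + 7 + 8 + 9 + 10 + 11 + 12) / 11 = 7.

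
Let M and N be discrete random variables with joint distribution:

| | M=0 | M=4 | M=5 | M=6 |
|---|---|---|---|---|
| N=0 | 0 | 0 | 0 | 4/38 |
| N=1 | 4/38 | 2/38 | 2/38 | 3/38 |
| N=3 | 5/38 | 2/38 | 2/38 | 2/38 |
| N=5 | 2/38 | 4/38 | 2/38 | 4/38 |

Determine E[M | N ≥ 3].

80/23

P(N ≥ 3) = 23/38.
Σ M·P over the event = 0·(5/38) + 0·(2/38) + 4·(2/38) + 4·(4/38) + 5·(2/38) + 5·(2/38) + 6·(2/38) + 6·(4/38) = 40/19.
E[M | N ≥ 3] = (40/19) / (23/38) = 80/23.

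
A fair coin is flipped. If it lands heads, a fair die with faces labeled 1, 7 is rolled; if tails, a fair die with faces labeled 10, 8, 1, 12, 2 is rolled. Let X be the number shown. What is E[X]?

E[X | heads] = (1+7)/2 = 4.
E[X | tails] = (10+8+1+12+2)/5 = 33/5.
By the law of total expectation,
E[X] = (1/2)·(4) + (1/2)·(33/5) = 53/10.

53/10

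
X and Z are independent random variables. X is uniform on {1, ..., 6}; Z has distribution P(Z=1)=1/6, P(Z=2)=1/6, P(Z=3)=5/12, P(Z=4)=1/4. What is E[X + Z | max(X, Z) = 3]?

P(max(X, Z) = 3) = 19/72.
Summing (X+Z)·P(x,y) over outcomes with max(X, Z) = 3 gives 31/24.
E[X + Z | max(X, Z) = 3] = (31/24) / (19/72) = 93/19.

93/19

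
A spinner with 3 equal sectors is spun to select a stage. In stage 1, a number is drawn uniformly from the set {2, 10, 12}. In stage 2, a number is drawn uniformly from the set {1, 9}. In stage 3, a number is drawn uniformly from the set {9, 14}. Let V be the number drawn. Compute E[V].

49/6

E[V | stage 1] = (2+10+12)/3 = 8.
E[V | stage 2] = (1+9)/2 = 5.
E[V | stage 3] = (9+14)/2 = 23/2.
By the law of total expectation,
E[V] = (1/3)·(8) + (1/3)·(5) + (1/3)·(23/2) = 49/6.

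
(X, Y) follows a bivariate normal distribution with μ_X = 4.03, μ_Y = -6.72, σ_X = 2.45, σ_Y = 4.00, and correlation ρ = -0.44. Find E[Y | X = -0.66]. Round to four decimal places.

E[Y | X=x] = μ_Y + ρ(σ_Y/σ_X)(x − μ_X) for jointly normal variables.
E[Y | X=-0.66] = -6.72 + (-0.44)·(4.00/2.45)·(-0.66 − (4.03)) = -6.72 + (-0.718367)·(-4.69) = -3.3509.

-3.3509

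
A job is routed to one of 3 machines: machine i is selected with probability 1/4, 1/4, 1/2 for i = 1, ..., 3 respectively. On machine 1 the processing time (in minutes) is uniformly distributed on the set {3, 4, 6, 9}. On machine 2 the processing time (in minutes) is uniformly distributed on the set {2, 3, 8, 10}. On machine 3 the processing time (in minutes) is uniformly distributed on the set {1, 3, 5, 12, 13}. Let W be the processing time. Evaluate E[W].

E[W | machine 1] = (3+4+6+9)/4 = 11/2.
E[W | machine 2] = (2+3+8+10)/4 = 23/4.
E[W | machine 3] = (1+3+5+12+13)/5 = 34/5.
E[W] = (1/4)·(11/2) + (1/4)·(23/4) + (1/2)·(34/5) = 497/80.

497/80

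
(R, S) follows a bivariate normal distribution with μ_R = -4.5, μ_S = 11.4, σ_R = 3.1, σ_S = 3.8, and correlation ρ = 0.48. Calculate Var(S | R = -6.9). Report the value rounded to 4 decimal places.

For a bivariate normal, Var(S | R=x) = σ_S²(1 − ρ²).
Var(S | R=-6.9) = (3.8)²·(1 − (0.48)²) = 14.44·0.7696 = 11.1130.

11.1130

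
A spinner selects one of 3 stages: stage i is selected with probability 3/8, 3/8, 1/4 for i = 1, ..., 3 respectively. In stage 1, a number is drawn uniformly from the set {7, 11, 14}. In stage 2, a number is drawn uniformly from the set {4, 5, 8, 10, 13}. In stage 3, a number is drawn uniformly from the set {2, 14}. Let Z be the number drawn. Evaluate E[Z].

9

E[Z | stage 1] = (7+11+14)/3 = 32/3.
E[Z | stage 2] = (4+5+8+10+13)/5 = 8.
E[Z | stage 3] = (2+14)/2 = 8.
E[Z] = (3/8)·(32/3) + (3/8)·(8) + (1/4)·(8) = 9.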